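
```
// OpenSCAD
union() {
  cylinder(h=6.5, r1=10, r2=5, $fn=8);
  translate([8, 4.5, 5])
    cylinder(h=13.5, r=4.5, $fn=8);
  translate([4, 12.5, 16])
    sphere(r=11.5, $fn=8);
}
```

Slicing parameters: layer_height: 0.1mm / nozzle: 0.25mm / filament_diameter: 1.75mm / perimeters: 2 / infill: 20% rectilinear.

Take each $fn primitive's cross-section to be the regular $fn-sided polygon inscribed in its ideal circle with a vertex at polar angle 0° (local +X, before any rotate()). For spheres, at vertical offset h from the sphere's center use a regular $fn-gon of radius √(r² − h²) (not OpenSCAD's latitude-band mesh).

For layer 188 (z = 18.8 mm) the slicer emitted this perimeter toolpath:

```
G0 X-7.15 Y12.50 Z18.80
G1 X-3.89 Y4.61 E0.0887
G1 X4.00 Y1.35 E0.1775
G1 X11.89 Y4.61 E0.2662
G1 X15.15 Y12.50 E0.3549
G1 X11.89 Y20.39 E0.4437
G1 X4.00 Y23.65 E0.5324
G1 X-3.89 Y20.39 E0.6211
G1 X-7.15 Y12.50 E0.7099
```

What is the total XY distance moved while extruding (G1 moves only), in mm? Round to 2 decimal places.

Sum the Euclidean lengths of each G1 segment: total = 68.30 mm.

68.30 mm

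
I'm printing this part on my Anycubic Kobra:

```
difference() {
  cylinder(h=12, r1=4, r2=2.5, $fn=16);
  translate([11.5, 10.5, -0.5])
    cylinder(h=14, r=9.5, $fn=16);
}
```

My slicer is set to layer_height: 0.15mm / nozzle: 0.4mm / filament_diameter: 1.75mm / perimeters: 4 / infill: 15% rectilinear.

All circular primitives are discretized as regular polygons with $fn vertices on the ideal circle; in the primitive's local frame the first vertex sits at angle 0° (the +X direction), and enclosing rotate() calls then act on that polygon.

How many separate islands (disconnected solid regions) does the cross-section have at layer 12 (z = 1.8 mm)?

At z = 1.8 mm: the cone (r1=4→r2=2.5) has section circumradius 3.775 here — a regular 16-gon; the cylinder at (11.5, 10.5): section is a regular 16-gon, circumradius r=9.5; Subtracting the remaining from the first: starting from the cone, the r=9.5 cylinder at (11.5, 10.5) misses the remaining region (no effect) — 1 connected region. Overall, the cross-section is a single solid region. Island count = 1.

1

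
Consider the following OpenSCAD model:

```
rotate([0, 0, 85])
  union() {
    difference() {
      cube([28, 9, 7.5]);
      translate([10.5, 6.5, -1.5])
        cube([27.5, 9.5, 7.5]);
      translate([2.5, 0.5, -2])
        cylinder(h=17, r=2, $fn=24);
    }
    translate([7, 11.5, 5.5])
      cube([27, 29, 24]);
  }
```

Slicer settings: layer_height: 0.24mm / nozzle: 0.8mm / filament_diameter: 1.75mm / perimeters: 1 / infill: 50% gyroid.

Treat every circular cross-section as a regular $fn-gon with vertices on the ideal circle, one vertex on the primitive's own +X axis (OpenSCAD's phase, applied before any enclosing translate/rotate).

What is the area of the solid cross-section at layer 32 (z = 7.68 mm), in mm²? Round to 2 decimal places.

At z = 7.68 mm: the cube is not intersected at this z (z outside [0, 7.5]); the cube at (10.5, 6.5) is not intersected at this z (z outside [-1.5, 6]); the r=2 cylinder at (2.5, 0.5) gives a regular 24-gon of circumradius 2 (constant along its height) (area = (24/2)·2.000²·sin(360°/24) = 12.42 mm²); Subtracting the remaining from the first: the first operand is absent here, so nothing remains; the cube at (7, 11.5) is present — its section is the full 27×29 rectangle (area 783.00 mm²); Taking the union: only the 27×29 cube at (7, 11.5) is present, so the union is just that shape — area = 783.00 mm²; (whole slice rotated 85° about Z — lengths, areas and connectivity unchanged). Overall, the cross-section is a single solid region. Net area = 783.00 mm².

783.00 mm²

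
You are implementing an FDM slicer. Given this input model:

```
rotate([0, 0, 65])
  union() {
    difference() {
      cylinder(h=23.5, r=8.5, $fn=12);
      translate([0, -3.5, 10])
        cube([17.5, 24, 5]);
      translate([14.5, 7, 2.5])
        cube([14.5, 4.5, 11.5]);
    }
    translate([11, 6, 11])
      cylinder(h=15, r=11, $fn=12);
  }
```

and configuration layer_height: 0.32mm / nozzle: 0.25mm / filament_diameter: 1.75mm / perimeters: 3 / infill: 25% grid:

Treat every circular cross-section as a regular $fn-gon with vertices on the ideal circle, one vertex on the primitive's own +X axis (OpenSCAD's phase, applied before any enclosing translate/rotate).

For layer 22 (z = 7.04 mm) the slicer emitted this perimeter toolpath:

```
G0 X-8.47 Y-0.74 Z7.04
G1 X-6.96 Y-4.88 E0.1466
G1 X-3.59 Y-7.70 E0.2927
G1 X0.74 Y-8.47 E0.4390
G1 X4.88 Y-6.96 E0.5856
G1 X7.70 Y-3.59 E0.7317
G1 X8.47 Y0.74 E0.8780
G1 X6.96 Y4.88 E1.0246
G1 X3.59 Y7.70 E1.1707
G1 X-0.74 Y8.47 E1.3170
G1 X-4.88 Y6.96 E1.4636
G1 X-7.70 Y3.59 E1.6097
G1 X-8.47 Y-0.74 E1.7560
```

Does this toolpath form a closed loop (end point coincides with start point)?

yes

Start point (G0): (-8.47, -0.74). End point (last G1): the path returns to the start — closed.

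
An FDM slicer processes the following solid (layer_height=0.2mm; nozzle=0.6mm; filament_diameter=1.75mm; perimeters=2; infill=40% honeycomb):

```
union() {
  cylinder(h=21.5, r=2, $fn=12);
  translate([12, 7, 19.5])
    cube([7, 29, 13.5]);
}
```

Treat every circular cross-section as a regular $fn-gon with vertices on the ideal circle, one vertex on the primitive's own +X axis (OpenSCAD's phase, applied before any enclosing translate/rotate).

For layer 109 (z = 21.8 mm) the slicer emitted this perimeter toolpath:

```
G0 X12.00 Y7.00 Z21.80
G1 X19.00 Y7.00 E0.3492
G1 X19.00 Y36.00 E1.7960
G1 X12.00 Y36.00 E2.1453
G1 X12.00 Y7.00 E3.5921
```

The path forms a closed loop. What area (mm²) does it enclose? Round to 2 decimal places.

Apply the shoelace formula to the sequence of (X, Y) vertices; enclosed area = 203.00 mm².

203.00 mm²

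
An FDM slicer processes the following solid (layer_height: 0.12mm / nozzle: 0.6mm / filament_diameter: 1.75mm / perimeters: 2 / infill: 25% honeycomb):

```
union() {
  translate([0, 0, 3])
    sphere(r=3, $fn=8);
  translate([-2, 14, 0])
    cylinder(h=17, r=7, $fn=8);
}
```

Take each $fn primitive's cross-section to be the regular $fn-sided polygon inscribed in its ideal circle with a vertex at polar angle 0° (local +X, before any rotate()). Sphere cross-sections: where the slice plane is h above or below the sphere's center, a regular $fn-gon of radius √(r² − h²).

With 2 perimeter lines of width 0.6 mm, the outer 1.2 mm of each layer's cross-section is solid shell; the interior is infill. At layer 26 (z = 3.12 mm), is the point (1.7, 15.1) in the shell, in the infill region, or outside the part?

infill

At z = 3.12 mm: the r=3 sphere slices to a regular 8-gon of circumradius 2.998 (√(r²−h²) with h=0.12 from center); the r=7 cylinder at (-2, 14) contributes a regular 8-gon of circumradius 7; Merging all regions: the 2 present regions are separate (no shared area or edge), so areas and boundary lengths simply add and each stays a separate island — 2 connected regions. Overall, the cross-section has 2 separate islands. The nearest boundary edge runs (2.95, 18.95)→(5.00, 14.00); distance from the point to it = 2.63 mm. (Shell/infill is judged within the island containing the point — the largest one.) The point is inside the cross-section and 2.63 mm from the nearest boundary — more than the 1.2 mm shell width (2 × 0.6), so it's in the infill interior.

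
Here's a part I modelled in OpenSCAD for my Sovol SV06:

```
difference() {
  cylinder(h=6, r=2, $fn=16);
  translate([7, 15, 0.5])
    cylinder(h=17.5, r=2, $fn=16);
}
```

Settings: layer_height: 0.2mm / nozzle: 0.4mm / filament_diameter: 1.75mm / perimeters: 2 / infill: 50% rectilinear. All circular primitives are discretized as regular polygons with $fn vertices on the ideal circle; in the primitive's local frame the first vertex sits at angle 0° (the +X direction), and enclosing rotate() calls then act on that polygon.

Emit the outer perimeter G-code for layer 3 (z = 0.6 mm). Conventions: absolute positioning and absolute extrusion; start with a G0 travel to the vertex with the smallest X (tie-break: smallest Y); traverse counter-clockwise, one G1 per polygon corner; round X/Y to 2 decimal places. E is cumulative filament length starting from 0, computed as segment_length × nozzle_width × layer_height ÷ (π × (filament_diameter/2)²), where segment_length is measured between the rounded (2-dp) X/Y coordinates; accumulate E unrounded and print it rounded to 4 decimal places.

At z = 0.6 mm: the cylinder: section is a regular 16-gon, circumradius r=2; the r=2 cylinder at (7, 15) gives a regular 16-gon of circumradius 2 (constant along its height); Taking the first minus the rest: starting from the r=2 cylinder, the r=2 cylinder at (7, 15) misses the remaining region (no effect) — 1 connected region. The outline is a single polygon with 16 vertices. Extrusion per mm of travel: 0.4 × 0.2 / (π × 0.875²) = 0.033260. Accumulating E over each segment gives final E = 0.4154.

G0 X-2.00 Y0.00 Z0.60
G1 X-1.85 Y-0.77 E0.0261
G1 X-1.41 Y-1.41 E0.0519
G1 X-0.77 Y-1.85 E0.0778
G1 X0.00 Y-2.00 E0.1038
G1 X0.77 Y-1.85 E0.1299
G1 X1.41 Y-1.41 E0.1558
G1 X1.85 Y-0.77 E0.1816
G1 X2.00 Y0.00 E0.2077
G1 X1.85 Y0.77 E0.2338
G1 X1.41 Y1.41 E0.2596
G1 X0.77 Y1.85 E0.2854
G1 X0.00 Y2.00 E0.3115
G1 X-0.77 Y1.85 E0.3376
G1 X-1.41 Y1.41 E0.3635
G1 X-1.85 Y0.77 E0.3893
G1 X-2.00 Y0.00 E0.4154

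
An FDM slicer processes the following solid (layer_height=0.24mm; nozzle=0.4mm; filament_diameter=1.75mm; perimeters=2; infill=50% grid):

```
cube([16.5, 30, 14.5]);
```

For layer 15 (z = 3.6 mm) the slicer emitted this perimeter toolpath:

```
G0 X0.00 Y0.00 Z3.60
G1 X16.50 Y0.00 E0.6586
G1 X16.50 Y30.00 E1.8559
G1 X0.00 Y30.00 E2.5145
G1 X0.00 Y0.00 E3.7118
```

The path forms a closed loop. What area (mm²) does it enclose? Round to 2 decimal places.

Apply the shoelace formula to the sequence of (X, Y) vertices; enclosed area = 495.00 mm².

495.00 mm²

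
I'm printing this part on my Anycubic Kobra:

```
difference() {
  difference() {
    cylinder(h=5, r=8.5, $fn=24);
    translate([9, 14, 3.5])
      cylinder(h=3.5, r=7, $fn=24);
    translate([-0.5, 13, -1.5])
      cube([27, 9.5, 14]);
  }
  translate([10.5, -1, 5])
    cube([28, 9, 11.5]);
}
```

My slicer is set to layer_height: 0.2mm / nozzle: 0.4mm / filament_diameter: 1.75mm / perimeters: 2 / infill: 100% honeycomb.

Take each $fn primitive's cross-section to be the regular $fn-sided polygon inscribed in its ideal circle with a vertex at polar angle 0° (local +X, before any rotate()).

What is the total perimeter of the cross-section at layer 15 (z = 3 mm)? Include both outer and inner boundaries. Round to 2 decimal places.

At z = 3 mm: the r=8.5 cylinder gives a regular 24-gon of circumradius 8.5 (constant along its height) (perimeter = 2·24·8.500·sin(180°/24) = 53.25 mm); the cylinder at (9, 14) is absent (z outside [3.5, 7]); the cube at (-0.5, 13) is present — its section is the full 27×9.5 rectangle (perimeter 73.00 mm); After the difference (first − rest): starting from the r=8.5 cylinder, the 27×9.5 cube at (-0.5, 13) misses the remaining region (no effect) — boundary = 53.25 mm; the cube at (10.5, -1) is not intersected at this z (z outside [5, 16.5]); Subtracting the remaining from the first: none of the subtracted shapes is present at this height, so the result so far is unchanged — boundary = 53.25 mm. Overall, the cross-section is a single solid region. Total boundary length (outer) = 53.25 mm.

53.25 mm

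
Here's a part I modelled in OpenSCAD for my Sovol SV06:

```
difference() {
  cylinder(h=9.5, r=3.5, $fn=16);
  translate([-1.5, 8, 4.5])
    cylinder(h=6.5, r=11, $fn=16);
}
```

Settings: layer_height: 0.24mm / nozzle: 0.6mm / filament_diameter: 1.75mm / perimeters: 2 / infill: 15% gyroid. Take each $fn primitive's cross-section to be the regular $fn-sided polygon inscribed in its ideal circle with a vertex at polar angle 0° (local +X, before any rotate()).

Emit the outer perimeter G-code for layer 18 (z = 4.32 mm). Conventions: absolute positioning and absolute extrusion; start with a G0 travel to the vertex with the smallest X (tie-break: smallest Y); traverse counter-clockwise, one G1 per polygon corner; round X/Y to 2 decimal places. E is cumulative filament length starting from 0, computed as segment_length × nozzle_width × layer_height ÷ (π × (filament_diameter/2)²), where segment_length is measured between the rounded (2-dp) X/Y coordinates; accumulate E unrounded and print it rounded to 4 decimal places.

G0 X-3.50 Y0.00 Z4.32
G1 X-3.23 Y-1.34 E0.0818
G1 X-2.47 Y-2.47 E0.1634
G1 X-1.34 Y-3.23 E0.2449
G1 X0.00 Y-3.50 E0.3267
G1 X1.34 Y-3.23 E0.4086
G1 X2.47 Y-2.47 E0.4901
G1 X3.23 Y-1.34 E0.5716
G1 X3.50 Y0.00 E0.6535
G1 X3.23 Y1.34 E0.7353
G1 X2.47 Y2.47 E0.8168
G1 X1.34 Y3.23 E0.8984
G1 X0.00 Y3.50 E0.9802
G1 X-1.34 Y3.23 E1.0620
G1 X-2.47 Y2.47 E1.1436
G1 X-3.23 Y1.34 E1.2251
G1 X-3.50 Y0.00 E1.3069

At z = 4.32 mm: the r=3.5 cylinder gives a regular 16-gon of circumradius 3.5 (constant along its height); the cylinder at (-1.5, 8) is absent (z outside [4.5, 11]); After the difference (first − rest): none of the subtracted shapes is present at this height, so the r=3.5 cylinder is unchanged — 1 connected region. The outline is a single polygon with 16 vertices. Extrusion per mm of travel: 0.6 × 0.24 / (π × 0.875²) = 0.059868. Accumulating E over each segment gives final E = 1.3069.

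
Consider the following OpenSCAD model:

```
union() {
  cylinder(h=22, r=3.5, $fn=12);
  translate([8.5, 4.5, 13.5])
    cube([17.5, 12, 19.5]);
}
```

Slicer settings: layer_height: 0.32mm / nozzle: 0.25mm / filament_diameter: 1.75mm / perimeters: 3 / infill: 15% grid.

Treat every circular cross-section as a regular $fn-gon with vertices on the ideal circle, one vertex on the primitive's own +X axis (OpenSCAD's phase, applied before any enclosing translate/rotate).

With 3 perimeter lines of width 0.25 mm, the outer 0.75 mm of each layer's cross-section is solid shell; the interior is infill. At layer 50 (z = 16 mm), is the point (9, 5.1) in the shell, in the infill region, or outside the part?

At z = 16 mm: the r=3.5 cylinder contributes a regular 12-gon of circumradius 3.5; the cube at (8.5, 4.5) is present — its section is the full 17.5×12 rectangle; Combining (union): the 2 present regions are separate (no shared area or edge), so areas and boundary lengths simply add and each stays a separate island — 2 connected regions. Overall, the cross-section has 2 separate islands. The nearest boundary edge runs (8.50, 4.50)→(8.50, 16.50); distance from the point to it = 0.50 mm. (Shell/infill is judged within the island containing the point — the largest one.) The point is inside the cross-section, 0.50 mm from the nearest boundary — within the 0.75 mm shell band (3 × 0.25).

shell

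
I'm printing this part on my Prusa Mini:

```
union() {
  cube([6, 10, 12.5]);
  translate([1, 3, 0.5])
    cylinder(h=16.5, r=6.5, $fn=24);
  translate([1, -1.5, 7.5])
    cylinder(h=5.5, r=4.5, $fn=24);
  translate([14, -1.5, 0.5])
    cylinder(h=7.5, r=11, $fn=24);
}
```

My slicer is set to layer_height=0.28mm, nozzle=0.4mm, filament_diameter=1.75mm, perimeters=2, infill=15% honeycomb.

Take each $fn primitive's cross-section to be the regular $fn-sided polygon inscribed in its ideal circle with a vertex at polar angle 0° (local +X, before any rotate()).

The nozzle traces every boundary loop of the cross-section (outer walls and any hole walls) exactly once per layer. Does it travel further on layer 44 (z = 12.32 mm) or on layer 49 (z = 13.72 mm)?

layer 44 (z = 12.32 mm)

Layer 44 (z = 12.32): the cube is present — its section is the full 6×10 rectangle (perimeter 32.00 mm); the cylinder at (1, 3): section is a regular 24-gon, circumradius r=6.5 (perimeter = 2·24·6.500·sin(180°/24) = 40.72 mm); the r=4.5 cylinder at (1, -1.5) contributes a regular 24-gon of circumradius 4.5 (perimeter = 2·24·4.500·sin(180°/24) = 28.19 mm); the cylinder at (14, -1.5) does not reach this height (z outside [0.5, 8]); Taking the union: the regions partially overlap (shared area 97.13 mm²), so the edge portions inside another operand are dropped and the merged outline is re-measured after clipping — boundary = 47.36 mm. So its perimeter = 47.36 mm. Layer 49 (z = 13.72): the cube is not intersected at this z (z outside [0, 12.5]); the r=6.5 cylinder at (1, 3) gives a regular 24-gon of circumradius 6.5 (constant along its height) (perimeter = 2·24·6.500·sin(180°/24) = 40.72 mm); the cylinder at (1, -1.5) is absent (z outside [7.5, 13]); the cylinder at (14, -1.5) does not reach this height (z outside [0.5, 8]); Taking the union: only the r=6.5 cylinder at (1, 3) is present, so the union is just that shape — boundary = 40.72 mm. So its perimeter = 40.72 mm. Layer 44 is larger (47.36 vs 40.72 mm).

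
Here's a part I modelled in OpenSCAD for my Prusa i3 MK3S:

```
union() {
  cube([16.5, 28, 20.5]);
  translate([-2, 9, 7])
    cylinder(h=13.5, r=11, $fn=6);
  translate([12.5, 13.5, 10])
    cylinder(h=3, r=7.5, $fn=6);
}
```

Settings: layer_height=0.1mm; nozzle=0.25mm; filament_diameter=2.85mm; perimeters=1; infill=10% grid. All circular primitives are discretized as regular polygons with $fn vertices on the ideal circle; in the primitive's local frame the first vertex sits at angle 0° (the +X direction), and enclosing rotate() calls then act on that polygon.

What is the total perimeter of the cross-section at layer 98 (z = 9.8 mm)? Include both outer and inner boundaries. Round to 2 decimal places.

107.78 mm

At z = 9.8 mm: the cube is present — its section is the full 16.5×28 rectangle (perimeter 89.00 mm); the r=11 cylinder at (-2, 9) gives a regular 6-gon of circumradius 11 (constant along its height) (perimeter = 2·6·11.000·sin(180°/6) = 66.00 mm); the cylinder at (12.5, 13.5) is absent (z outside [10, 13]); Merging all regions: the regions partially overlap (shared area 117.16 mm²), so the edge portions inside another operand are dropped and the merged outline is re-measured after clipping — boundary = 107.78 mm. Overall, the cross-section is a single solid region. Total boundary length (outer) = 107.78 mm.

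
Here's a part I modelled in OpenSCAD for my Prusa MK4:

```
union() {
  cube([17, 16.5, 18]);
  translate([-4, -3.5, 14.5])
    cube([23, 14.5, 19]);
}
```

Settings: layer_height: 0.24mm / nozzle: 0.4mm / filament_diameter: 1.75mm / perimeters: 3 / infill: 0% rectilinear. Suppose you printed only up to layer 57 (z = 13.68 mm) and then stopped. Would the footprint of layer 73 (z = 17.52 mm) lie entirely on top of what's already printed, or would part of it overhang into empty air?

part overhangs

Compare the two slices. At z = 13.68: the cube is present — its section is the full 17×16.5 rectangle (area 280.50 mm²); the cube at (-4, -3.5) is not intersected at this z (z outside [14.5, 33.5]); Taking the union: only the 17×16.5 cube is present, so the union is just that shape — area = 280.50 mm². At z = 17.52: the 17×16.5 cube contributes its full rectangle (area 280.50 mm²); the cube at (-4, -3.5) is present — its section is the full 23×14.5 rectangle (area 333.50 mm²); Combining (union): the regions partially overlap — summed areas 614.00 mm² minus the doubly-counted overlap 187.00 mm² gives 427.00 mm² — area = 427.00 mm². Checking containment: at z = 17.52 the cross-section extends beyond the z = 13.68 cross-section by about 146.50 mm².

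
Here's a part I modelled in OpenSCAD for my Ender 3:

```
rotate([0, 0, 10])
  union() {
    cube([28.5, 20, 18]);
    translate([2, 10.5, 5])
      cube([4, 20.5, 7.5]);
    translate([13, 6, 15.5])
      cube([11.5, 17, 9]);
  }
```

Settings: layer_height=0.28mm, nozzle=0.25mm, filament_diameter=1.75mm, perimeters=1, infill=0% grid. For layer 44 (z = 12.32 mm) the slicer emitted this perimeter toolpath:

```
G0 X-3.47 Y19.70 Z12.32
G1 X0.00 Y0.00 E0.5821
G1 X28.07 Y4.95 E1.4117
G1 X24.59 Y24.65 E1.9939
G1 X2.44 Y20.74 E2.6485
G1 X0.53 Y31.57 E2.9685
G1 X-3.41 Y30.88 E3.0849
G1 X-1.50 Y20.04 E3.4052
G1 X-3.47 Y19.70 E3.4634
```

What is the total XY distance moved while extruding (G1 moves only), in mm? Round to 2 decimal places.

119.01 mm

Sum the Euclidean lengths of each G1 segment: total = 119.01 mm.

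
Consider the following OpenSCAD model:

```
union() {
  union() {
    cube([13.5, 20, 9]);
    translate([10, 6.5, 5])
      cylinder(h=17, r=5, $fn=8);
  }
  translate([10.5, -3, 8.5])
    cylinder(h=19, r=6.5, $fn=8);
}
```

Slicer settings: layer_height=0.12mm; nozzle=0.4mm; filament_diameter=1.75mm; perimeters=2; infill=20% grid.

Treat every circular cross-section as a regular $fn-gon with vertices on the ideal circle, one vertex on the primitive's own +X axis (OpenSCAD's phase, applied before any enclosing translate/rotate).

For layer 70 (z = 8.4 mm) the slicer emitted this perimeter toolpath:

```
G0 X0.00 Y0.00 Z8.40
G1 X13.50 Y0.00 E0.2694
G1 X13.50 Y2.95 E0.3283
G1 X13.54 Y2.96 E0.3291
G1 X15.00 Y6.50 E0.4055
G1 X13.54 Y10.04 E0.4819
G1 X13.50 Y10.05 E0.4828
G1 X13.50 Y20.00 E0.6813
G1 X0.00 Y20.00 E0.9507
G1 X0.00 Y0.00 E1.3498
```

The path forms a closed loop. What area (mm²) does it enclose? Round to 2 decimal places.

275.45 mm²

Apply the shoelace formula to the sequence of (X, Y) vertices; enclosed area = 275.45 mm².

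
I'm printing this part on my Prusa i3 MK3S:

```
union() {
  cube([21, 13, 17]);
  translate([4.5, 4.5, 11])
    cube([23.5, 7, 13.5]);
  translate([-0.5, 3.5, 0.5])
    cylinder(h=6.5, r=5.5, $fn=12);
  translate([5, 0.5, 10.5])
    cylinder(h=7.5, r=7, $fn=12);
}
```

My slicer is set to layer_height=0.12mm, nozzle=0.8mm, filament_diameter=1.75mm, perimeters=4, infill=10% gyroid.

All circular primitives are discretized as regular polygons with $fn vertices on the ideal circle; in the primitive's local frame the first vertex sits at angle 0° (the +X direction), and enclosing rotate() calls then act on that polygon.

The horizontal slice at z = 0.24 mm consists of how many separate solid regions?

1

At z = 0.24 mm: the cube is present — its section is the full 21×13 rectangle; the cube at (4.5, 4.5) does not reach this height (z outside [11, 24.5]); the cylinder at (-0.5, 3.5) does not reach this height (z outside [0.5, 7]); the cylinder at (5, 0.5) is absent (z outside [10.5, 18]); Taking the union: only the 21×13 cube is present, so the union is just that shape — 1 connected region. The result has 1 disconnected region.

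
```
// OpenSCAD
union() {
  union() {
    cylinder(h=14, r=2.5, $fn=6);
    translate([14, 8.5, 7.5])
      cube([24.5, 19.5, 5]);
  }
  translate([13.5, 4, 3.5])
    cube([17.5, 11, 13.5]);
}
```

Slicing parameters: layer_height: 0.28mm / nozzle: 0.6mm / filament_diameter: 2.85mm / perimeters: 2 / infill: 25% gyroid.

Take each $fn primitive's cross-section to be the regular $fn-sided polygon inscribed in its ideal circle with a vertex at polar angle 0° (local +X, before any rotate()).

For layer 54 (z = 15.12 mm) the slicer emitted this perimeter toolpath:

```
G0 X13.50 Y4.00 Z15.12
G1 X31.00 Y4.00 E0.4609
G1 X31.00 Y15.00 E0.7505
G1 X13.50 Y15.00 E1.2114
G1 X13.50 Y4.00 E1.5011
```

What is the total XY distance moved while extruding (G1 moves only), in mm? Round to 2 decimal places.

Sum the Euclidean lengths of each G1 segment: total = 57.00 mm.

57.00 mm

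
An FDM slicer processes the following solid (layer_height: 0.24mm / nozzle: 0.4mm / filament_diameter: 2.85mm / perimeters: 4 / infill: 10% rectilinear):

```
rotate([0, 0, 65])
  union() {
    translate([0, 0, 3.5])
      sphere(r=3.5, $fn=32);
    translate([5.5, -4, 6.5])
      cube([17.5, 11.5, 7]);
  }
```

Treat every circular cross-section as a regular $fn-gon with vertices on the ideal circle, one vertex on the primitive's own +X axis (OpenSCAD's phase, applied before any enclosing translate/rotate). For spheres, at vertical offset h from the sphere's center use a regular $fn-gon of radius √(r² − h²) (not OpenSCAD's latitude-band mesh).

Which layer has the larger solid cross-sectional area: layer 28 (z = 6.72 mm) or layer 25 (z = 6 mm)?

layer 28 (z = 6.72 mm)

Layer 28 (z = 6.72): the r=3.5 sphere slices to a regular 32-gon of circumradius 1.372 (√(r²−h²) with h=3.22 from center) (area = (32/2)·1.372²·sin(360°/32) = 5.87 mm²); the 17.5×11.5 cube at (5.5, -4) contributes its full rectangle (area 201.25 mm²); Merging all regions: the 2 present regions are separate (no shared area or edge), so areas and boundary lengths simply add and each stays a separate island — area = 207.12 mm²; (rotated 65° about Z; rotation is an isometry so areas/perimeters/island counts are preserved). So its area = 207.12 mm². Layer 25 (z = 6): the sphere: section is a regular 32-gon, circumradius = √(r²−h²) = √(3.5²−2.5²) = 2.449 (area = (32/2)·2.449²·sin(360°/32) = 18.73 mm²); the cube at (5.5, -4) does not reach this height (z outside [6.5, 13.5]); Taking the union: only the r=3.5 sphere is present, so the union is just that shape — area = 18.73 mm²; (rotated 65° about Z; rotation is an isometry so areas/perimeters/island counts are preserved). So its area = 18.73 mm². Layer 28 is larger (207.12 vs 18.73 mm²).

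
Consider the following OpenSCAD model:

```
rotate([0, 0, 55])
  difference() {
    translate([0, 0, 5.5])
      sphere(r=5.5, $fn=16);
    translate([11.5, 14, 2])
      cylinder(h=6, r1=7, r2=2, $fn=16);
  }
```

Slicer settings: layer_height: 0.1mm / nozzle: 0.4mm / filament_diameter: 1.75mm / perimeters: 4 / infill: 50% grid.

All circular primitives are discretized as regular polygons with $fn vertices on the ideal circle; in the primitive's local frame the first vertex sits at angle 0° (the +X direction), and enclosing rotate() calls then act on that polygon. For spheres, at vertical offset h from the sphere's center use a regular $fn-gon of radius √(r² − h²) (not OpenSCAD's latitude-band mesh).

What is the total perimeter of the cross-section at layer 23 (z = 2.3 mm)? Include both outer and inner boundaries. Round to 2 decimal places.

At z = 2.3 mm: the r=5.5 sphere slices to a regular 16-gon of circumradius 4.473 (√(r²−h²) with h=3.2 from center) (perimeter = 2·16·4.473·sin(180°/16) = 27.93 mm); the cone at (11.5, 14) (r1=7→r2=2) has section circumradius 6.750 here — a regular 16-gon (perimeter = 2·16·6.750·sin(180°/16) = 42.14 mm); Subtracting the remaining from the first: starting from the r=5.5 sphere, the cone at (11.5, 14) misses the remaining region (no effect) — boundary = 27.93 mm; (whole slice rotated 55° about Z — lengths, areas and connectivity unchanged). Overall, the cross-section is a single solid region. Total boundary length (outer) = 27.93 mm.

27.93 mm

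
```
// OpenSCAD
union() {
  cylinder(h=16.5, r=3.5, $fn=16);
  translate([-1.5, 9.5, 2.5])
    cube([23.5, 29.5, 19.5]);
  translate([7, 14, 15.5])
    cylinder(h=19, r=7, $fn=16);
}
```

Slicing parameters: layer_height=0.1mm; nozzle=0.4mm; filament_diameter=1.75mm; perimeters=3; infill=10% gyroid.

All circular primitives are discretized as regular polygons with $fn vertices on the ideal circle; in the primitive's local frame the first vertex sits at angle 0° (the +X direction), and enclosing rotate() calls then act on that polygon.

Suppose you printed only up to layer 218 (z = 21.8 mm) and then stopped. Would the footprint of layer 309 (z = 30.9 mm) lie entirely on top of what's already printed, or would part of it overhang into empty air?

Compare the two slices. At z = 21.8: the cylinder does not reach this height (z outside [0, 16.5]); the cube at (-1.5, 9.5) (footprint 23.5×29.5) is included at this height (area 693.25 mm²); the r=7 cylinder at (7, 14) contributes a regular 16-gon of circumradius 7 (area = (16/2)·7.000²·sin(360°/16) = 150.01 mm²); Merging all regions: the regions partially overlap — summed areas 843.26 mm² minus the doubly-counted overlap 132.42 mm² gives 710.84 mm² — area = 710.84 mm². At z = 30.9: the cylinder does not reach this height (z outside [0, 16.5]); the cube at (-1.5, 9.5) is absent (z outside [2.5, 22]); the r=7 cylinder at (7, 14) contributes a regular 16-gon of circumradius 7 (area = (16/2)·7.000²·sin(360°/16) = 150.01 mm²); Taking the union: only the r=7 cylinder at (7, 14) is present, so the union is just that shape — area = 150.01 mm². Checking containment: the cross-section at z = 30.9 is a subset of the cross-section at z = 21.8.

entirely on top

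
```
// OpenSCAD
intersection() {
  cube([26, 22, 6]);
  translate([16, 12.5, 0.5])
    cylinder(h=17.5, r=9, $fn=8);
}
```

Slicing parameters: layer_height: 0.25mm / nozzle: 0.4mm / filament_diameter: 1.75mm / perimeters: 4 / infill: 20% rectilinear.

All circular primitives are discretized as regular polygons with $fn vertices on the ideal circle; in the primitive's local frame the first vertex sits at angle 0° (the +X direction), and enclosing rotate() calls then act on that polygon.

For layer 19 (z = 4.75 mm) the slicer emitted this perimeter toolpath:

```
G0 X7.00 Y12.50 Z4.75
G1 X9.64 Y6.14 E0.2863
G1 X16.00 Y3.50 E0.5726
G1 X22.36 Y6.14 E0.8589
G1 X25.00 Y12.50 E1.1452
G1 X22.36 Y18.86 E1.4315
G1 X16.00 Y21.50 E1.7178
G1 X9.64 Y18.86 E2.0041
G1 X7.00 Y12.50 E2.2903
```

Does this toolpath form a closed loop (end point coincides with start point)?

Start point (G0): (7.00, 12.50). End point (last G1): the path returns to the start — closed.

yes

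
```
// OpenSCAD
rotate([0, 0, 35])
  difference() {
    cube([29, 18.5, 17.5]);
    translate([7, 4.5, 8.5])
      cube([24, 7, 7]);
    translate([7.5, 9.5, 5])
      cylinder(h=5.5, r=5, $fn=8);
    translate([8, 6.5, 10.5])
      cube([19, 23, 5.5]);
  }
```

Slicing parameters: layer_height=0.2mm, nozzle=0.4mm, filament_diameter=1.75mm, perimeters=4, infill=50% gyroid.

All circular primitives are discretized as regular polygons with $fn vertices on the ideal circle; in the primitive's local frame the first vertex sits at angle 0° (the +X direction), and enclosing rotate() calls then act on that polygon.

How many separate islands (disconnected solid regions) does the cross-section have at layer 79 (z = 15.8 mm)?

At z = 15.8 mm: the cube (footprint 29×18.5) is included at this height; the cube at (7, 4.5) is not intersected at this z (z outside [8.5, 15.5]); the cylinder at (7.5, 9.5) is absent (z outside [5, 10.5]); the 19×23 cube at (8, 6.5) contributes its full rectangle; After the difference (first − rest): starting from the 29×18.5 cube, the 19×23 cube at (8, 6.5) partially overlaps it — only the 228.00 mm² overlap (of its 437.00 mm²) is removed, clipping the outline — 1 connected region; (whole slice rotated 35° about Z — lengths, areas and connectivity unchanged). Overall, the cross-section is a single solid region. Island count = 1.

1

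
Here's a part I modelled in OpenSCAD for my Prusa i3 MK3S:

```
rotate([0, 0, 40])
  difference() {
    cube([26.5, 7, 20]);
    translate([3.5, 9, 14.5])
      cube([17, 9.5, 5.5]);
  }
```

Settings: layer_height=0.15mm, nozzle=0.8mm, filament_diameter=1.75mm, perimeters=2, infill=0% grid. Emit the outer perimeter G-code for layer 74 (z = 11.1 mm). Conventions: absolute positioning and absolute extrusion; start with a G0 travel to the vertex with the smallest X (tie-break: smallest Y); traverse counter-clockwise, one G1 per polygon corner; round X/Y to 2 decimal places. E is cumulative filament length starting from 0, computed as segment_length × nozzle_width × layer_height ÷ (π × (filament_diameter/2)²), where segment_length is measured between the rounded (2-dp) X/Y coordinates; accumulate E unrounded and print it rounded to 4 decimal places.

At z = 11.1 mm: the cube (footprint 26.5×7) is included at this height; the cube at (3.5, 9) does not reach this height (z outside [14.5, 20]); Taking the first minus the rest: none of the subtracted shapes is present at this height, so the 26.5×7 cube is unchanged — 1 connected region; (whole slice rotated 40° about Z — lengths, areas and connectivity unchanged). The outline is a single polygon with 4 vertices. Extrusion per mm of travel: 0.8 × 0.15 / (π × 0.875²) = 0.049890. Accumulating E over each segment gives final E = 3.3429.

G0 X-4.50 Y5.36 Z11.10
G1 X0.00 Y0.00 E0.3492
G1 X20.30 Y17.03 E1.6711
G1 X15.80 Y22.40 E2.0207
G1 X-4.50 Y5.36 E3.3429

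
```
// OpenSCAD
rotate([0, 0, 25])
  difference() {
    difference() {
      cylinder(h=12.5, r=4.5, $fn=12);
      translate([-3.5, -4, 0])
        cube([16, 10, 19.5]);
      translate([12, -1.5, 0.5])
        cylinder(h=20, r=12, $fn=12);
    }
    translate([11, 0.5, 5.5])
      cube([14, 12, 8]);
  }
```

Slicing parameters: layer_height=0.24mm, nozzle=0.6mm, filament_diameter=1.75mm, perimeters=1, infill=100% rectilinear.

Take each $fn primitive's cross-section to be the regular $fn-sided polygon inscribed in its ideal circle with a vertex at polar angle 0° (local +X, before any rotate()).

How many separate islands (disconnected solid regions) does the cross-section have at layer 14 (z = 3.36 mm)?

At z = 3.36 mm: the cylinder: section is a regular 12-gon, circumradius r=4.5; the 16×10 cube at (-3.5, -4) contributes its full rectangle; the cylinder at (12, -1.5): section is a regular 12-gon, circumradius r=12; Taking the first minus the rest: starting from the r=4.5 cylinder, the 16×10 cube at (-3.5, -4) partially overlaps it — only the 56.52 mm² overlap (of its 160.00 mm²) is removed, clipping the outline; the r=12 cylinder at (12, -1.5) partially overlaps it — only the 0.18 mm² overlap (of its 432.00 mm²) is removed, clipping the outline — 2 connected regions; the cube at (11, 0.5) does not reach this height (z outside [5.5, 13.5]); Taking the first minus the rest: none of the subtracted shapes is present at this height, so that combined region is unchanged — 2 connected regions; (rotated 25° about Z; rotation is an isometry so areas/perimeters/island counts are preserved). Overall, the cross-section has 2 separate islands. Island count = 2.

2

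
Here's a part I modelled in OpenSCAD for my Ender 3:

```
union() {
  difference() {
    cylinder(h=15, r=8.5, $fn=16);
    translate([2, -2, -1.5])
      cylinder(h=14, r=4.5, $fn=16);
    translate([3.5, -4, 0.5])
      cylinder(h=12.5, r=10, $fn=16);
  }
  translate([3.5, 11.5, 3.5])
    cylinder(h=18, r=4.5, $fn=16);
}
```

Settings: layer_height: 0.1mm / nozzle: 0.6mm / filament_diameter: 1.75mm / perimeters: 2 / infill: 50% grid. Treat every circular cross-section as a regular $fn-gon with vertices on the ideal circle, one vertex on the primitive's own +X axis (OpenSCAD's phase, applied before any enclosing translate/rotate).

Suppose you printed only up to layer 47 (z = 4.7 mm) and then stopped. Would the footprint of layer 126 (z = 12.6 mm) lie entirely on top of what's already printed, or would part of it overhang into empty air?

Compare the two slices. At z = 4.7: the r=8.5 cylinder gives a regular 16-gon of circumradius 8.5 (constant along its height) (area = (16/2)·8.500²·sin(360°/16) = 221.19 mm²); the r=4.5 cylinder at (2, -2) contributes a regular 16-gon of circumradius 4.5 (area = (16/2)·4.500²·sin(360°/16) = 61.99 mm²); the r=10 cylinder at (3.5, -4) contributes a regular 16-gon of circumradius 10 (area = (16/2)·10.000²·sin(360°/16) = 306.15 mm²); Taking the first minus the rest: starting from the r=8.5 cylinder (221.19 mm²), the r=4.5 cylinder at (2, -2) lies wholly inside it (removes its full 61.99 mm² and its 28.09 mm outline becomes a hole wall); the r=10 cylinder at (3.5, -4) partially overlaps it — only the 102.01 mm² overlap (of its 306.15 mm²) is removed, clipping the outline — area = 57.19 mm²; the cylinder at (3.5, 11.5): section is a regular 16-gon, circumradius r=4.5 (area = (16/2)·4.500²·sin(360°/16) = 61.99 mm²); Combining (union): the regions partially overlap — summed areas 119.19 mm² minus the doubly-counted overlap 2.32 mm² gives 116.86 mm² — area = 116.86 mm². At z = 12.6: the cylinder: section is a regular 16-gon, circumradius r=8.5 (area = (16/2)·8.500²·sin(360°/16) = 221.19 mm²); the cylinder at (2, -2) does not reach this height (z outside [-1.5, 12.5]); the cylinder at (3.5, -4): section is a regular 16-gon, circumradius r=10 (area = (16/2)·10.000²·sin(360°/16) = 306.15 mm²); After the difference (first − rest): starting from the r=8.5 cylinder (221.19 mm²), the r=10 cylinder at (3.5, -4) partially overlaps it — only the 164.00 mm² overlap (of its 306.15 mm²) is removed, clipping the outline — area = 57.19 mm²; the r=4.5 cylinder at (3.5, 11.5) contributes a regular 16-gon of circumradius 4.5 (area = (16/2)·4.500²·sin(360°/16) = 61.99 mm²); Merging all regions: the regions partially overlap — summed areas 119.19 mm² minus the doubly-counted overlap 2.32 mm² gives 116.86 mm² — area = 116.86 mm². Checking containment: the cross-section at z = 12.6 is a subset of the cross-section at z = 4.7.

entirely on top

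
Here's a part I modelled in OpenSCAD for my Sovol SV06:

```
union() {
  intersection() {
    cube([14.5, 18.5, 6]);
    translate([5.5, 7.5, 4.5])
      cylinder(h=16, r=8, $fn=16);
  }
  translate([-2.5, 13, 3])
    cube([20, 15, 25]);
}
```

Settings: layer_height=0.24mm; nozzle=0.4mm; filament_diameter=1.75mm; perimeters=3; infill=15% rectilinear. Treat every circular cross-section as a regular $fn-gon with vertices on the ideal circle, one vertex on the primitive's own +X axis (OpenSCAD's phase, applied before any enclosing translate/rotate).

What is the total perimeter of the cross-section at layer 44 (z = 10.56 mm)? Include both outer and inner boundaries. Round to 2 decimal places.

70.00 mm

At z = 10.56 mm: the cube does not reach this height (z outside [0, 6]); the r=8 cylinder at (5.5, 7.5) gives a regular 16-gon of circumradius 8 (constant along its height) (perimeter = 2·16·8.000·sin(180°/16) = 49.94 mm); Keeping only the common overlap: at least one operand is absent at this height, so nothing remains; the 20×15 cube at (-2.5, 13) contributes its full rectangle (perimeter 70.00 mm); Combining (union): only the 20×15 cube at (-2.5, 13) is present, so the union is just that shape — boundary = 70.00 mm. Overall, the cross-section is a single solid region. Total boundary length (outer) = 70.00 mm.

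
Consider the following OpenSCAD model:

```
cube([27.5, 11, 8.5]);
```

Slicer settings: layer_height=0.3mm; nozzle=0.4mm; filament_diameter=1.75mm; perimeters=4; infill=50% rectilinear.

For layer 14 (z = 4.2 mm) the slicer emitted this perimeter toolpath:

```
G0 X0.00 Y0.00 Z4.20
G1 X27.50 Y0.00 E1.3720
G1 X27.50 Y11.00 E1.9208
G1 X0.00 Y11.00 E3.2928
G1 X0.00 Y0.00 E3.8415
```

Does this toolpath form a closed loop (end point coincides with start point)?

yes

Start point (G0): (0.00, 0.00). End point (last G1): the path returns to the start — closed.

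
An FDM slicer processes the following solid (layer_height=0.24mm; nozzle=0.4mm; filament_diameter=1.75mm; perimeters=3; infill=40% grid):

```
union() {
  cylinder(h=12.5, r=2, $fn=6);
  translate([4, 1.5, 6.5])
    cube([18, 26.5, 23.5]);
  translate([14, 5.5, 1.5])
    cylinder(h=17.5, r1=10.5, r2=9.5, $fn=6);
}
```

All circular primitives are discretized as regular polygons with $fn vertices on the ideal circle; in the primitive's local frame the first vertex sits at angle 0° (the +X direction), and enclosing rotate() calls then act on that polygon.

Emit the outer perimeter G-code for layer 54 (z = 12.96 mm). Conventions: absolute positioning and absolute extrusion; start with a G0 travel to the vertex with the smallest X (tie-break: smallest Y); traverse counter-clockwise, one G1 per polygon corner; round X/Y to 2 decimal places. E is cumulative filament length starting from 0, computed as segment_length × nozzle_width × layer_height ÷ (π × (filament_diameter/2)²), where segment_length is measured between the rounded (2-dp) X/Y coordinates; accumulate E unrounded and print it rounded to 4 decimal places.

At z = 12.96 mm: the cylinder is not intersected at this z (z outside [0, 12.5]); the cube at (4, 1.5) is present — its section is the full 18×26.5 rectangle; the cone at (14, 5.5) contributes a regular 6-gon of circumradius 9.845 (interpolated between r1=10.5 and r2=9.5 at t=0.655); Merging all regions: the regions partially overlap (shared area 189.54 mm²), so overlapping operands fuse into one piece — 1 connected region. The outline is a single polygon with 11 vertices. Extrusion per mm of travel: 0.4 × 0.24 / (π × 0.875²) = 0.039912. Accumulating E over each segment gives final E = 3.8004.

G0 X4.00 Y1.50 Z12.96
G1 X6.46 Y1.50 E0.0982
G1 X9.08 Y-3.03 E0.3070
G1 X18.92 Y-3.03 E0.6998
G1 X21.54 Y1.50 E0.9086
G1 X22.00 Y1.50 E0.9270
G1 X22.00 Y2.30 E0.9589
G1 X23.85 Y5.50 E1.1065
G1 X22.00 Y8.70 E1.2540
G1 X22.00 Y28.00 E2.0243
G1 X4.00 Y28.00 E2.7427
G1 X4.00 Y1.50 E3.8004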